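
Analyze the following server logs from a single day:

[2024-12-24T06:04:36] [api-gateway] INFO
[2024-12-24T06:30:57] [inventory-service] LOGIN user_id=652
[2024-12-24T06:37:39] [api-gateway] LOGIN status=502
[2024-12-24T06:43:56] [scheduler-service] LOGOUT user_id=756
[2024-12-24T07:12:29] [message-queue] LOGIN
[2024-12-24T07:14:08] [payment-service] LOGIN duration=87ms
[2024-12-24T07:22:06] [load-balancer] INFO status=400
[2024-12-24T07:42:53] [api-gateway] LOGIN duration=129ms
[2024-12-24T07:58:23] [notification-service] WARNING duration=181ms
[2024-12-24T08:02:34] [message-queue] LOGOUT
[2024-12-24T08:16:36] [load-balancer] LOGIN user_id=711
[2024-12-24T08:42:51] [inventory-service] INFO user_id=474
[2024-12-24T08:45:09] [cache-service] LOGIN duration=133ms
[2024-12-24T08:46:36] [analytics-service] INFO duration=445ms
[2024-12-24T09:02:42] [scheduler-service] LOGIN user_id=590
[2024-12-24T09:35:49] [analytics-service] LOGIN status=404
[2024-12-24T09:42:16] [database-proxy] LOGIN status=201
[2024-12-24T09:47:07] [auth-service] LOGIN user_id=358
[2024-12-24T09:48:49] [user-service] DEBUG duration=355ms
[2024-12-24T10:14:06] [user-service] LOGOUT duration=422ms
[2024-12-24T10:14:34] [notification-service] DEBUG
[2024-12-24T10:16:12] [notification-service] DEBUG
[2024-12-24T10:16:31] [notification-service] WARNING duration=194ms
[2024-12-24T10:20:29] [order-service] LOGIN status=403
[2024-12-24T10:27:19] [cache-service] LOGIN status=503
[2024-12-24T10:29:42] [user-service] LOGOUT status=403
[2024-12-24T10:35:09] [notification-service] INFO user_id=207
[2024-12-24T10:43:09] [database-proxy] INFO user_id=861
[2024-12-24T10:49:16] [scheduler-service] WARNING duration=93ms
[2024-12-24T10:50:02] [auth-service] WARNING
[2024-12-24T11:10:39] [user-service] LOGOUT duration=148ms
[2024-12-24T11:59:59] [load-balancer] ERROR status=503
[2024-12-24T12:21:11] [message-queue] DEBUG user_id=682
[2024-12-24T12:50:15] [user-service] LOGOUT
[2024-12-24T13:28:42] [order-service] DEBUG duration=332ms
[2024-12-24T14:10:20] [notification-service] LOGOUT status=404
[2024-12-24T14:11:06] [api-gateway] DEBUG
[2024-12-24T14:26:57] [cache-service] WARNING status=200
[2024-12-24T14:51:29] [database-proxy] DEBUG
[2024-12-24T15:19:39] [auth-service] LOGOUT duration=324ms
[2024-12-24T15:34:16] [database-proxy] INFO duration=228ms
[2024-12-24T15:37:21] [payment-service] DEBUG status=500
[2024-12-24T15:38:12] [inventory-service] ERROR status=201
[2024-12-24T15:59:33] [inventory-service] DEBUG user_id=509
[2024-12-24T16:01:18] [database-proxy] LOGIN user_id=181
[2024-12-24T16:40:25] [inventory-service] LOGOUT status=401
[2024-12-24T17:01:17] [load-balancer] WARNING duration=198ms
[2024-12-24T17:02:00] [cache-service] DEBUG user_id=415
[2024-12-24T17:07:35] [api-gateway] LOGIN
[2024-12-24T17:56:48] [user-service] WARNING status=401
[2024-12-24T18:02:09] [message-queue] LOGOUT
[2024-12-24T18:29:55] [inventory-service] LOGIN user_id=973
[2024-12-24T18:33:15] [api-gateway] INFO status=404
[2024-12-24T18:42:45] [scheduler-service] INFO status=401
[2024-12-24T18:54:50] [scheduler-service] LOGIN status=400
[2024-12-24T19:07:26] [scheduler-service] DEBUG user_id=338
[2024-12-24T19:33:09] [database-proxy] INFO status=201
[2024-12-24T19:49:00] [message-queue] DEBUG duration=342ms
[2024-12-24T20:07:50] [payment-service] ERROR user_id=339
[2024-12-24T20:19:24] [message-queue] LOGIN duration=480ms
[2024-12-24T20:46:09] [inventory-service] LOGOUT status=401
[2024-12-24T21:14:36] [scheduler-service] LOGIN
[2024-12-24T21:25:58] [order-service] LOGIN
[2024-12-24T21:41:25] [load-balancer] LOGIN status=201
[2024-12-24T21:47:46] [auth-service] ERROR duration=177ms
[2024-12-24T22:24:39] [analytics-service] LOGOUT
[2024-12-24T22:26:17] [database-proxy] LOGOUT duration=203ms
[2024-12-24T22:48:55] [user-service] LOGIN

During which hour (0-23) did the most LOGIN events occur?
9

To find the peak hour:

1. Group all LOGIN events by hour
2. Count events in each hour
3. Find hour with maximum count
4. Peak hour: 9 (with 4 events)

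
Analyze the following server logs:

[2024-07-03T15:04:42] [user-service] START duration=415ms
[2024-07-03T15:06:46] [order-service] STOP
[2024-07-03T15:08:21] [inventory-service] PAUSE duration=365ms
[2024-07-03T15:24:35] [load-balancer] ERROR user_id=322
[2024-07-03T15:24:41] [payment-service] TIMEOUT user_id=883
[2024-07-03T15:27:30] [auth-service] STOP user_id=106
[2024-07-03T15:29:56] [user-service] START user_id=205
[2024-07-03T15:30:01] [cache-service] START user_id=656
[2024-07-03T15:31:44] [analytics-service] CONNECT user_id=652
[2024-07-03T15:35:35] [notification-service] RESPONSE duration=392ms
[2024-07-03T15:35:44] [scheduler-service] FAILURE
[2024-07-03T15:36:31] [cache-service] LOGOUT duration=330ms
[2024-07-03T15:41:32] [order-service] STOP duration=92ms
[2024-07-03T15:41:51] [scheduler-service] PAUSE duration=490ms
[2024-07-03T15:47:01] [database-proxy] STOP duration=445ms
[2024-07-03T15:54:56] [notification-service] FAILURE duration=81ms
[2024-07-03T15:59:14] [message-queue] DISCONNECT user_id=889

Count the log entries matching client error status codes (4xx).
0

To find matching entries:

1. Pattern to match: client error status codes (4xx)
2. Scan each log entry for the pattern
3. Count matches: 0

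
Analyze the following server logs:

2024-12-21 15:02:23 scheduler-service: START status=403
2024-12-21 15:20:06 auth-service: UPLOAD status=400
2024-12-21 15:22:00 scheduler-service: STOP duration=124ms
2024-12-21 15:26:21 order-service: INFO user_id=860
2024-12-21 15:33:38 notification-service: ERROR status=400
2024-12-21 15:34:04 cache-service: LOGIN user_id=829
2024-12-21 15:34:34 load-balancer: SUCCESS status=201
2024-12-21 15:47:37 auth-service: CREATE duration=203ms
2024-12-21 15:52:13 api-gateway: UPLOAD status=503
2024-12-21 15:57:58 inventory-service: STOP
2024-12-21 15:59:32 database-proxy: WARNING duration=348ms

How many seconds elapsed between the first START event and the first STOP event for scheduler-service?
1177

To find the time between events:

1. Locate the first START event for scheduler-service: 2024-12-21 15:02:23
2. Locate the first STOP event for scheduler-service: 2024-12-21 15:22:00
3. Calculate the difference: 2024-12-21 15:22:00 - 2024-12-21 15:02:23 = 1177 seconds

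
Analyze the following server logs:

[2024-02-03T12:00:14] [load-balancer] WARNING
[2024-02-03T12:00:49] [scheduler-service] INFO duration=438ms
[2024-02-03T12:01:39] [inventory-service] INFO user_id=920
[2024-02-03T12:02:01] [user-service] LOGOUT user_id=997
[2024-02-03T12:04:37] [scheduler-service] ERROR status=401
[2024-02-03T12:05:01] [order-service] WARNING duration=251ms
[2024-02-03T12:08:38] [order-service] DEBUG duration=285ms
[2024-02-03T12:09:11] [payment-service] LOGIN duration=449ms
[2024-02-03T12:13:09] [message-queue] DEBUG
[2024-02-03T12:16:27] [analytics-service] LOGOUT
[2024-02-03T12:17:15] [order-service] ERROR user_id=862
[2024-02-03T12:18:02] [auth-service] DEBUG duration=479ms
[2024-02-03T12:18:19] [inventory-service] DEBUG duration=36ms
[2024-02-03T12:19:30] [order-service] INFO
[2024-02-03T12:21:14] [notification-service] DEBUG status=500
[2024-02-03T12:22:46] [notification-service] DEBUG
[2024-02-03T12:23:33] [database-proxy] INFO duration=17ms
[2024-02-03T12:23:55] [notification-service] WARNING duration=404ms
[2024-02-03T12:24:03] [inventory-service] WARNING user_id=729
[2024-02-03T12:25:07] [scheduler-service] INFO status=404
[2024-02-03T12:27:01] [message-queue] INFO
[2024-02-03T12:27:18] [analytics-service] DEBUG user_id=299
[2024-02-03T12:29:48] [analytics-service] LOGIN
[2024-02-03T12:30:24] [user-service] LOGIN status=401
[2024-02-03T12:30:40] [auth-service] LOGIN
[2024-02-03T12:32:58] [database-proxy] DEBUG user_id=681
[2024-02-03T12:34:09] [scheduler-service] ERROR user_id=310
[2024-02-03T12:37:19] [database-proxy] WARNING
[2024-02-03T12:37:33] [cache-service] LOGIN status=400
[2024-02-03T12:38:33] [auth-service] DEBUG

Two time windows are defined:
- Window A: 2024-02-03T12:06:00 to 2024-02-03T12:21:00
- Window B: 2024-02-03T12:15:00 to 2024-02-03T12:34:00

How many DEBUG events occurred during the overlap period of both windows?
2

To find overlap events:

1. Window A: 2024-02-03T12:06:00 to 2024-02-03T12:21:00
2. Window B: 2024-02-03T12:15:00 to 2024-02-03T12:34:00
3. Overlap period: 2024-02-03T12:15:00 to 2024-02-03T12:21:00
4. Count DEBUG events in overlap: 2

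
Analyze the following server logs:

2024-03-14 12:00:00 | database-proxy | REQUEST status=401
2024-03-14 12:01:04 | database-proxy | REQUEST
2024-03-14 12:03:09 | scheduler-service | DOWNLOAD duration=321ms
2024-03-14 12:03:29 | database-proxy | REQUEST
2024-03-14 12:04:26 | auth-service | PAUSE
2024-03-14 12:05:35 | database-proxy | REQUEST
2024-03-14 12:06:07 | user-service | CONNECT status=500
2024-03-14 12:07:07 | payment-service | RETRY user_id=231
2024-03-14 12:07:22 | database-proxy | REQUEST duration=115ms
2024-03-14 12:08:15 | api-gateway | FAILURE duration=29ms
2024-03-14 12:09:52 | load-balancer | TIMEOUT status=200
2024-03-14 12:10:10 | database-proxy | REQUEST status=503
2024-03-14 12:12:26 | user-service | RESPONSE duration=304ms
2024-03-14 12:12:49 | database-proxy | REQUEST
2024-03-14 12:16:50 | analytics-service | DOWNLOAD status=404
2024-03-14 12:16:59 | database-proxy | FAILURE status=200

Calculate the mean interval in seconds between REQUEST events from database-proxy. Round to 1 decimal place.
128.2

To calculate average interval:

1. Find all REQUEST events for database-proxy in order
2. Calculate time gaps between consecutive events
3. Compute mean of gaps: 769 / 6 = 128.2 seconds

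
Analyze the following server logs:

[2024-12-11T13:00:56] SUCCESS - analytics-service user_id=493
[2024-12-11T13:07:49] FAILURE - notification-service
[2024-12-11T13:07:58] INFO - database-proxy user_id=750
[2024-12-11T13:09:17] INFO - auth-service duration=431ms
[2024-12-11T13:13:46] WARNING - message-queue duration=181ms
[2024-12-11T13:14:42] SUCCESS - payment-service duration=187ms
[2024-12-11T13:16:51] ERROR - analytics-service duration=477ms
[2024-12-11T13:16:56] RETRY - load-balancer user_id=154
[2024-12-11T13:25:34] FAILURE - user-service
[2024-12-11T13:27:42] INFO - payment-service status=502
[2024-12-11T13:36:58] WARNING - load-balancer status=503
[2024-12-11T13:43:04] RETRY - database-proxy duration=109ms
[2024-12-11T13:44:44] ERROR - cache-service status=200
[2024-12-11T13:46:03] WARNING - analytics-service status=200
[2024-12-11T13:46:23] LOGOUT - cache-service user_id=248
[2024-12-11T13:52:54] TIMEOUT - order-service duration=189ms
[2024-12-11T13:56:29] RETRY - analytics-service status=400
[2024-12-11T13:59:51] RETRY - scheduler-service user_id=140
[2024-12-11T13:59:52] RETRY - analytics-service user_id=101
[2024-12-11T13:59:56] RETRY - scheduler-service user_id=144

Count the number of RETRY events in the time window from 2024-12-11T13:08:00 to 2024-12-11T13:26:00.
1

To count events in the time window:

1. Window boundaries: 2024-12-11T13:08:00 to 2024-12-11T13:26:00
2. Filter for RETRY events within this window
3. Count matching events: 1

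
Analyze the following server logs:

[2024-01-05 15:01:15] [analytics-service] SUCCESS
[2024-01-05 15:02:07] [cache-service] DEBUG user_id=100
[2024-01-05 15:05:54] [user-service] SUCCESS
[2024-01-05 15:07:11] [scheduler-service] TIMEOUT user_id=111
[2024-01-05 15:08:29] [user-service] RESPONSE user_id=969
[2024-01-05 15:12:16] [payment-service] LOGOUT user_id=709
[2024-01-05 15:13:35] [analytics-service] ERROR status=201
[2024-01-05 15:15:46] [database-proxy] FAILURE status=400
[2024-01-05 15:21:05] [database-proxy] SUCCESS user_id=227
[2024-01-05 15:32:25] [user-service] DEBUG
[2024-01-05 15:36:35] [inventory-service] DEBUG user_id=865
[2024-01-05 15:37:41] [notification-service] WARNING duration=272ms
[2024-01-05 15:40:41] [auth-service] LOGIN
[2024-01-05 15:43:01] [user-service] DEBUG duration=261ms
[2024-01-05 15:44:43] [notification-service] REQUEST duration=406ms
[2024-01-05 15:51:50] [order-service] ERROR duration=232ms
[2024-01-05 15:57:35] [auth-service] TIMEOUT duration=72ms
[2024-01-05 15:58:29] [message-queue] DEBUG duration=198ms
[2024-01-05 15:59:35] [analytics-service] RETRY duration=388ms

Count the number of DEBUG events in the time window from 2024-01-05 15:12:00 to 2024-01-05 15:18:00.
0

To count events in the time window:

1. Window boundaries: 2024-01-05 15:12:00 to 2024-01-05 15:18:00
2. Filter for DEBUG events within this window
3. Count matching events: 0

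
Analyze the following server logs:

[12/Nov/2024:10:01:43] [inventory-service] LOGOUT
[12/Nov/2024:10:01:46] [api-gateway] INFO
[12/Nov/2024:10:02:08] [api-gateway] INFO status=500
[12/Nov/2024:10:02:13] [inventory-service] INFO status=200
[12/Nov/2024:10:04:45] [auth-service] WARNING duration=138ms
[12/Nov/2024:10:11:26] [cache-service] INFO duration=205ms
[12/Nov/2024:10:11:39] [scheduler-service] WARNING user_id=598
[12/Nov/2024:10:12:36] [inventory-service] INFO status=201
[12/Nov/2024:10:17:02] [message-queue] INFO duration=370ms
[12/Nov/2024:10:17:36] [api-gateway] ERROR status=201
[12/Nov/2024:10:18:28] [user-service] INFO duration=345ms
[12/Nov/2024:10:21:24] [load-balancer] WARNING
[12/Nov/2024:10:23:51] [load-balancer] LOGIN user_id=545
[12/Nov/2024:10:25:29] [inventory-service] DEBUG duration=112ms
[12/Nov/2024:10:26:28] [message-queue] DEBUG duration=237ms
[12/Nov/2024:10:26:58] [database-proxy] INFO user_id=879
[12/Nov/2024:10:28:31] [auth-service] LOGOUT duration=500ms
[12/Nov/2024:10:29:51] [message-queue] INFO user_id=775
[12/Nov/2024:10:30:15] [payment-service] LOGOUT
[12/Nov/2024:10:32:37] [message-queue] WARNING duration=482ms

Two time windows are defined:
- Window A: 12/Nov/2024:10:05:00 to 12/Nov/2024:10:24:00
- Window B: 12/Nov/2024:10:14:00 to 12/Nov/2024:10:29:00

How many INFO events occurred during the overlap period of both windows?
2

To find overlap events:

1. Window A: 12/Nov/2024:10:05:00 to 12/Nov/2024:10:24:00
2. Window B: 12/Nov/2024:10:14:00 to 12/Nov/2024:10:29:00
3. Overlap period: 12/Nov/2024:10:14:00 to 12/Nov/2024:10:24:00
4. Count INFO events in overlap: 2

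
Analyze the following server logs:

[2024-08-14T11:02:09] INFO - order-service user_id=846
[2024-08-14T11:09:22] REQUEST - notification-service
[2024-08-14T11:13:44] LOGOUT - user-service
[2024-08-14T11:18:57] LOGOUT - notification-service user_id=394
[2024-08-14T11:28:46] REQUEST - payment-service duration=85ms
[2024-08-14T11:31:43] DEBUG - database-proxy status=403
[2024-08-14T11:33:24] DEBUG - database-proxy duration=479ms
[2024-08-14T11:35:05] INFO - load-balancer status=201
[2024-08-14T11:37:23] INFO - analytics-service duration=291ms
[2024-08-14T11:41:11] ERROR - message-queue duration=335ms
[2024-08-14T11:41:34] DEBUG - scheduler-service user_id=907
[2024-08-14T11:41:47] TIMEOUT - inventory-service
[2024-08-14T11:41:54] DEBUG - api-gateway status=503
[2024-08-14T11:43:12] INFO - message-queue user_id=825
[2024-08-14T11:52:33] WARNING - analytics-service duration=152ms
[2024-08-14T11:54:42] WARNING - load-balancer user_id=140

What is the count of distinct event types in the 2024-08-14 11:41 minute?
3

To count unique event types:

1. Filter events in the minute starting at 2024-08-14 11:41
2. Extract event types from matching entries
3. Count unique types: 3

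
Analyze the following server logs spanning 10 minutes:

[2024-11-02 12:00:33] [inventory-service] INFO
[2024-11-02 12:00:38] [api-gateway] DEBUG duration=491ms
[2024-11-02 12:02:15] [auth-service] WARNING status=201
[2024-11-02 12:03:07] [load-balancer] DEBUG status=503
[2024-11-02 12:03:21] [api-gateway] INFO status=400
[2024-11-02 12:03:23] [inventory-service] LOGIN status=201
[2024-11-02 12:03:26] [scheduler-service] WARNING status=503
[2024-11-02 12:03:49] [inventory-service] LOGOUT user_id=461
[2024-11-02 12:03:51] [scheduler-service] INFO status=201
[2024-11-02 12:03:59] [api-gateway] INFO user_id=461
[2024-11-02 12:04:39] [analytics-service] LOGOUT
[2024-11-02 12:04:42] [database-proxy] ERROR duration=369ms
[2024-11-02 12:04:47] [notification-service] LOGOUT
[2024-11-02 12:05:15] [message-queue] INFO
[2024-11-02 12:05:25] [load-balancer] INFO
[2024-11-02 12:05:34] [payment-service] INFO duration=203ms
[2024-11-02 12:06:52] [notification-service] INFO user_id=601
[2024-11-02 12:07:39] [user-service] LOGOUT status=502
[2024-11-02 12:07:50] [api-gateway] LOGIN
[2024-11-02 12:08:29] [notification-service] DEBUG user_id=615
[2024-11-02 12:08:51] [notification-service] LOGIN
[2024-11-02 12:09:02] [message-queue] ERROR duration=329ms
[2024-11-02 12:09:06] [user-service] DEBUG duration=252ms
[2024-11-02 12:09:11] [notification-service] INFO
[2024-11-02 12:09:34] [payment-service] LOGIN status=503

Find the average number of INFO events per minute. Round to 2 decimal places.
0.9

To calculate the rate:

1. Count total INFO events: 9
2. Total time period: 10 minutes
3. Rate = 9 / 10 = 0.9 events per minute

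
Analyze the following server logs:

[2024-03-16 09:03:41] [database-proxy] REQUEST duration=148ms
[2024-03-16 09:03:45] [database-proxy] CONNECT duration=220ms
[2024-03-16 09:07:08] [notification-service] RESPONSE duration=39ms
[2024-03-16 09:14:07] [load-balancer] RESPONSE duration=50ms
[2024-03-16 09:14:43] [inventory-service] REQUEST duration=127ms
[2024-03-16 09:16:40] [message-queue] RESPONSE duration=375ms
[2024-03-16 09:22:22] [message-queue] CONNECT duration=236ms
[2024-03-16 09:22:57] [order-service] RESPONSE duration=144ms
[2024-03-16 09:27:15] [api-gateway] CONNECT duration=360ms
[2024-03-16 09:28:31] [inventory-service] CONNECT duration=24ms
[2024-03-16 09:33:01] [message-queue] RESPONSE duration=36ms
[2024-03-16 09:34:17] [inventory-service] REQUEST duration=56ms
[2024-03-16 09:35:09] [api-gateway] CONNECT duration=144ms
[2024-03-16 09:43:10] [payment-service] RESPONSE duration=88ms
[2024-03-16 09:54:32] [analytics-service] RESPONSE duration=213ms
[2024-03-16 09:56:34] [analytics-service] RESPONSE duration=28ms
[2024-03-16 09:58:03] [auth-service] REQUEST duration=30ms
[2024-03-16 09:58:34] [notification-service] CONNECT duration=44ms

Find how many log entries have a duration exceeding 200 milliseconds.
5

To count timeouts:

1. Threshold: 200ms
2. Extract duration from each log entry
3. Count entries where duration > 200
4. Timeout count: 5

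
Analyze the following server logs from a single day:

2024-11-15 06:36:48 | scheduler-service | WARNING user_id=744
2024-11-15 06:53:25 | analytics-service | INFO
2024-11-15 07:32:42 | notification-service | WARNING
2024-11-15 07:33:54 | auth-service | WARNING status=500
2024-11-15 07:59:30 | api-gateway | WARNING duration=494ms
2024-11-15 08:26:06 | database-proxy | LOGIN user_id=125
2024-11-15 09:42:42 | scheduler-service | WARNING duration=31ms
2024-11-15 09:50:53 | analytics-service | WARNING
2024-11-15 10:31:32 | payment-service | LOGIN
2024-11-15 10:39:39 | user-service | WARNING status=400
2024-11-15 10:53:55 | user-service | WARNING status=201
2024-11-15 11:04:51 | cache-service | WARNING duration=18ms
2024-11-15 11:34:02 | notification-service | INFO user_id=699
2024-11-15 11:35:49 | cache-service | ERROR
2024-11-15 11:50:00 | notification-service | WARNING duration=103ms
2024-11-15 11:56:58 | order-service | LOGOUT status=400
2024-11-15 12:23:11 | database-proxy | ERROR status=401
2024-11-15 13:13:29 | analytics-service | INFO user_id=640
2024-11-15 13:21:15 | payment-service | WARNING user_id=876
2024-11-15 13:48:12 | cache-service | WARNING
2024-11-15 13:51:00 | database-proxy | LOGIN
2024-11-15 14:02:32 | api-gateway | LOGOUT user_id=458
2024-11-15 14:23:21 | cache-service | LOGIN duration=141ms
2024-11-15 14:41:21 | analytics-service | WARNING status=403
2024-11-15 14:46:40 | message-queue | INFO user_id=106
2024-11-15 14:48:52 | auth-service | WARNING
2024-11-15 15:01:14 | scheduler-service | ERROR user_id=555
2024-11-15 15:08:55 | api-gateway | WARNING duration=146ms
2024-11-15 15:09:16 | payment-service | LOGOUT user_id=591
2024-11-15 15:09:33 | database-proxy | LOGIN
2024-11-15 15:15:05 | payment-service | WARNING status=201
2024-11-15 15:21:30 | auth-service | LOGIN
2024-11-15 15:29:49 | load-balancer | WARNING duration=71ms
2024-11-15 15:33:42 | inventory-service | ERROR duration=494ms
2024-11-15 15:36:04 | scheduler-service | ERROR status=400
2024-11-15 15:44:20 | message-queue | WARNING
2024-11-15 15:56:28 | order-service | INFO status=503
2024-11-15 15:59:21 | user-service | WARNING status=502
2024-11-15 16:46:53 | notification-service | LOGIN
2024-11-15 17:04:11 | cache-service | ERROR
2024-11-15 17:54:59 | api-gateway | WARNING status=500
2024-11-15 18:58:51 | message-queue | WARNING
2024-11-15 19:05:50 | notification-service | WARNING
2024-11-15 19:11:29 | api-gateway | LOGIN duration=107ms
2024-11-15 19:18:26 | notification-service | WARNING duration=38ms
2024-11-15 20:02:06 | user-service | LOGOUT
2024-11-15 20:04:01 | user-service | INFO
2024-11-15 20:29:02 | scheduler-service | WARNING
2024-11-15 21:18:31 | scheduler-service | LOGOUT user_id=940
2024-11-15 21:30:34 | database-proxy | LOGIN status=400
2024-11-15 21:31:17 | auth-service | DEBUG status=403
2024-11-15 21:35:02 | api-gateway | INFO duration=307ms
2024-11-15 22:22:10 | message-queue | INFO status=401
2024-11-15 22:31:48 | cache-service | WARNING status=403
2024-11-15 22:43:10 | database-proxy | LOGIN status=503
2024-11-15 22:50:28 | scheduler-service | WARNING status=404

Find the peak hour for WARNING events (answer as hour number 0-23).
15

To find the peak hour:

1. Group all WARNING events by hour
2. Count events in each hour
3. Find hour with maximum count
4. Peak hour: 15 (with 5 events)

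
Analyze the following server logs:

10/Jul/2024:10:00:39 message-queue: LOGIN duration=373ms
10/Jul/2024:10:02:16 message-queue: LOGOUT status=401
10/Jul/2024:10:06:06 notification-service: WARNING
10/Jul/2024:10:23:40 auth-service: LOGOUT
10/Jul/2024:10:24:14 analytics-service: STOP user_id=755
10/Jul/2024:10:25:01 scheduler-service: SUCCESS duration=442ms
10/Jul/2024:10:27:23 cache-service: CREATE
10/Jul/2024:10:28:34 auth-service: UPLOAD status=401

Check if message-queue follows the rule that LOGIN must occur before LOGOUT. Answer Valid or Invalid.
Valid

To validate ordering:

1. Required order: LOGIN → LOGOUT
2. Rule: LOGIN must occur before LOGOUT
3. Check actual order of events for message-queue
4. Result: Valid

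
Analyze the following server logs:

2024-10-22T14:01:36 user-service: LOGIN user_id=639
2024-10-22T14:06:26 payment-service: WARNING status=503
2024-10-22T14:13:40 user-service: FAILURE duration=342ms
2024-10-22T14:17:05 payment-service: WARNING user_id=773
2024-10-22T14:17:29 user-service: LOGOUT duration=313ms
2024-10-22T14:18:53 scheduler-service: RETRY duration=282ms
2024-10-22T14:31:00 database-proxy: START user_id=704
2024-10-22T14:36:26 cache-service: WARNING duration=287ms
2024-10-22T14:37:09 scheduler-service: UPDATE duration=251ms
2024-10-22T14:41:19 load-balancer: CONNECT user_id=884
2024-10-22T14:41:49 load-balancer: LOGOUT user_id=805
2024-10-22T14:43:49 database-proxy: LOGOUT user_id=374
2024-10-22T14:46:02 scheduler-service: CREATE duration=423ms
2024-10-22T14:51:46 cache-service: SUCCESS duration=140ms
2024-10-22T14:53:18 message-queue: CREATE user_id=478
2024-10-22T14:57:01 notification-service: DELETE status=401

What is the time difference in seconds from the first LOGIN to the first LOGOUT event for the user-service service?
953

To find the time between events:

1. Locate the first LOGIN event for user-service: 2024-10-22T14:01:36
2. Locate the first LOGOUT event for user-service: 2024-10-22T14:17:29
3. Calculate the difference: 2024-10-22T14:17:29 - 2024-10-22T14:01:36 = 953 seconds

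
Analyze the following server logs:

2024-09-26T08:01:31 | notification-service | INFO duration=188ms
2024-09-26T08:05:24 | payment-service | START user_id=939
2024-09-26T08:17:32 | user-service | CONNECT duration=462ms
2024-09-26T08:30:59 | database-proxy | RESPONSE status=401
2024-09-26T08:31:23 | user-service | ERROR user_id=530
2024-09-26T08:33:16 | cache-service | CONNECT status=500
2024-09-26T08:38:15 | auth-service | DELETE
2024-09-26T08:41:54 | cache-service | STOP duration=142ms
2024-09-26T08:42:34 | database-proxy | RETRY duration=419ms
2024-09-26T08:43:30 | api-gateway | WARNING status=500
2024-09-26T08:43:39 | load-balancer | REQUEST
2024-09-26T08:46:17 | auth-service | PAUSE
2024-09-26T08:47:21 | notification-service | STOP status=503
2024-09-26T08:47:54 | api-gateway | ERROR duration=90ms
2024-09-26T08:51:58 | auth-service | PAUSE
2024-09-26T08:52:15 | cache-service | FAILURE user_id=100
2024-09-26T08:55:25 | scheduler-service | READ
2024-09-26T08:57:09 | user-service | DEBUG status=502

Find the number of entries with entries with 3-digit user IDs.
3

To find matching entries:

1. Pattern to match: entries with 3-digit user IDs
2. Scan each log entry for the pattern
3. Count matches: 3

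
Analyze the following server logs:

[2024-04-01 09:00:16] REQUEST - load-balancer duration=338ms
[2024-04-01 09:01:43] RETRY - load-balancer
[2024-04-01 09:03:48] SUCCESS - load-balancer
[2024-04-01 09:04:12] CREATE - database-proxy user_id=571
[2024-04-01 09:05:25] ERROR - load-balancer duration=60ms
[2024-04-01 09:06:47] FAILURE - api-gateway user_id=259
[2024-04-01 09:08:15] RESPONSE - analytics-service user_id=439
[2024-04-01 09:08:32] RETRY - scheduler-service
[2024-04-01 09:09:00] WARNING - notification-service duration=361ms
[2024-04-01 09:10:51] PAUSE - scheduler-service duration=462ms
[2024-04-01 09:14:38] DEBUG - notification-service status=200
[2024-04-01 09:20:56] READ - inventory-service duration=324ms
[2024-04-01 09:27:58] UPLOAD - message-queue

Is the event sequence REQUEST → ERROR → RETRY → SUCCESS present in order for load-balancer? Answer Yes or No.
No

To verify sequence order:

1. Find all events in sequence REQUEST → ERROR → RETRY → SUCCESS for load-balancer
2. Extract their timestamps
3. Check if timestamps are in ascending order
4. Result: No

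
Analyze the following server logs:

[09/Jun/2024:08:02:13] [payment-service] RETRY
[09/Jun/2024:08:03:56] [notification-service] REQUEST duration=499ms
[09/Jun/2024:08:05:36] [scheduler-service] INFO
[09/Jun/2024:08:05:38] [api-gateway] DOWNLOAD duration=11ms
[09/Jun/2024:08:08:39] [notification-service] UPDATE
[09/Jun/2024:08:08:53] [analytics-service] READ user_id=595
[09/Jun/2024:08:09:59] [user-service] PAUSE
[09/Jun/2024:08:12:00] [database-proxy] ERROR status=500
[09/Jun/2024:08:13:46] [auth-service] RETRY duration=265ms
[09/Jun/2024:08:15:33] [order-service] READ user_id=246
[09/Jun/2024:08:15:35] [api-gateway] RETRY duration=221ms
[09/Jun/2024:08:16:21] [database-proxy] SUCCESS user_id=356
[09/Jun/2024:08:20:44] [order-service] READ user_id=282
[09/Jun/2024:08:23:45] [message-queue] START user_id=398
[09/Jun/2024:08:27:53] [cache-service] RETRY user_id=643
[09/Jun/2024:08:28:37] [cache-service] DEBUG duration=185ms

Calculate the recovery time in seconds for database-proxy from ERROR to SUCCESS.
261

To calculate recovery time:

1. Find ERROR event for database-proxy: 09/Jun/2024:08:12:00
2. Find next SUCCESS event for database-proxy: 09/Jun/2024:08:16:21
3. Recovery time: 09/Jun/2024:08:16:21 - 09/Jun/2024:08:12:00 = 261 seconds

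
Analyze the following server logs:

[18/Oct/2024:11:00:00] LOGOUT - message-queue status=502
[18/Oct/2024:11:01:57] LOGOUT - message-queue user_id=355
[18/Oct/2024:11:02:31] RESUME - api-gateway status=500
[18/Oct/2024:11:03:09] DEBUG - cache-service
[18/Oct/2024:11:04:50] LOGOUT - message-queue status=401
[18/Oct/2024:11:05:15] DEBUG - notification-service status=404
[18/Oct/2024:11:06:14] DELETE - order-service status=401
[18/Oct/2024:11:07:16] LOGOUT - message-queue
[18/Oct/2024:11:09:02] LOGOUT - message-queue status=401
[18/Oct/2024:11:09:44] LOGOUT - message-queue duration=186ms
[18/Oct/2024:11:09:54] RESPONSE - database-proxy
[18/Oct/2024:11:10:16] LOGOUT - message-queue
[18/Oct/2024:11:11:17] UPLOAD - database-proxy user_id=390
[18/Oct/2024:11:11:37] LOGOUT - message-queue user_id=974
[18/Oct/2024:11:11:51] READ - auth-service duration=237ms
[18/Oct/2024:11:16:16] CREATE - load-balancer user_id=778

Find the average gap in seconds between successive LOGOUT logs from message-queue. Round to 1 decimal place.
99.6

To calculate average interval:

1. Find all LOGOUT events for message-queue in order
2. Calculate time gaps between consecutive events
3. Compute mean of gaps: 697 / 7 = 99.6 seconds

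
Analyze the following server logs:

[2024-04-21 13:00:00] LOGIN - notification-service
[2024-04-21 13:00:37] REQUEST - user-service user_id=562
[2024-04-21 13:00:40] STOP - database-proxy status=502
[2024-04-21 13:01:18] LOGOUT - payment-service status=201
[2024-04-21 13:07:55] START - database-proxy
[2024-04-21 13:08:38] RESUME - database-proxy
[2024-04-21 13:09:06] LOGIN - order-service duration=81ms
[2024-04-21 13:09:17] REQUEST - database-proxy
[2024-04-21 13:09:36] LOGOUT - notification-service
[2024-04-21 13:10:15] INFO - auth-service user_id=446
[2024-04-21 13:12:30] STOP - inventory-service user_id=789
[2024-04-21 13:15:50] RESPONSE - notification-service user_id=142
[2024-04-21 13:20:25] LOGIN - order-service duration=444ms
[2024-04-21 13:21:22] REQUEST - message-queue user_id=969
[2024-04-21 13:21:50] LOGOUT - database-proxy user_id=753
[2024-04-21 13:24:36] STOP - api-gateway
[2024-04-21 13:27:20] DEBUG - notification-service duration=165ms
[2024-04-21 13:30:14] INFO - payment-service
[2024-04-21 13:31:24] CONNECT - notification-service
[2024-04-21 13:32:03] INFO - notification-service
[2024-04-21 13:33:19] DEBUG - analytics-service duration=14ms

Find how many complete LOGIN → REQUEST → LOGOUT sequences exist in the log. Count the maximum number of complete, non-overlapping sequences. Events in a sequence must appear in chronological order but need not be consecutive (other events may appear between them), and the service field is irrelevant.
3

To count sequences:

1. Look for pattern: LOGIN → REQUEST → LOGOUT
2. Greedily scan the log in chronological order, matching each sequence element in turn (ignoring service)
3. Each time the full pattern completes, increment the count and restart matching from the next event
4. Complete non-overlapping sequences found: 3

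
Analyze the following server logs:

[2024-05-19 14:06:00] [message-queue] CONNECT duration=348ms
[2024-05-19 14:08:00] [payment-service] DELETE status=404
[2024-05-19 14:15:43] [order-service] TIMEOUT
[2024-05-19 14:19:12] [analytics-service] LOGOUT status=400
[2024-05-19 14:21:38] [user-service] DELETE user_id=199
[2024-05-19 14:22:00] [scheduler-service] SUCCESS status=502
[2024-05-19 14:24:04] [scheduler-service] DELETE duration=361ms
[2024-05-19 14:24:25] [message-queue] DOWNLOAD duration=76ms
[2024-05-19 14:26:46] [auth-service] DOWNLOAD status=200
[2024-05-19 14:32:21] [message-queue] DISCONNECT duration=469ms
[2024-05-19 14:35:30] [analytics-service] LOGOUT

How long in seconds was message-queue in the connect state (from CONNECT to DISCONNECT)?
1581

To calculate state duration:

1. Find CONNECT event for message-queue: 2024-05-19 14:06:00
2. Find DISCONNECT event for message-queue: 2024-05-19 14:32:21
3. Calculate duration: 2024-05-19 14:32:21 - 2024-05-19 14:06:00 = 1581 seconds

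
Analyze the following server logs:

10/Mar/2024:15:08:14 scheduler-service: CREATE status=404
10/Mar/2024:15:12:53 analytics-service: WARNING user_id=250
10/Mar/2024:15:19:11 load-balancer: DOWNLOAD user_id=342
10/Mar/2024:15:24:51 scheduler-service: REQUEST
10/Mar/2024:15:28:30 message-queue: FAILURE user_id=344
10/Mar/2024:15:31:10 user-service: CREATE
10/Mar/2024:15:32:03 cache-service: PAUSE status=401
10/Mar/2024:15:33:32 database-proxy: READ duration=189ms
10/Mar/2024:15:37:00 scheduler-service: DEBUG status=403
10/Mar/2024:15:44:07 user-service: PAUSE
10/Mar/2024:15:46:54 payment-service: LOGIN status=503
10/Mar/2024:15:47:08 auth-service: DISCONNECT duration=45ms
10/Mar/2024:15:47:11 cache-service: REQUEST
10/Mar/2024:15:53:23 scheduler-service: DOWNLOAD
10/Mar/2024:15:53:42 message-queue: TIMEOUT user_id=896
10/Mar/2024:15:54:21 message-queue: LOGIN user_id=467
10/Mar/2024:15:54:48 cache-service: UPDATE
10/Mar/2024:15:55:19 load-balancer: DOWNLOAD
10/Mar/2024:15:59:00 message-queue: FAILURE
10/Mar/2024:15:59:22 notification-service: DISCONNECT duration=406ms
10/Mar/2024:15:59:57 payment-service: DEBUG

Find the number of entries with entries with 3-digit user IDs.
5

To find matching entries:

1. Pattern to match: entries with 3-digit user IDs
2. Scan each log entry for the pattern
3. Count matches: 5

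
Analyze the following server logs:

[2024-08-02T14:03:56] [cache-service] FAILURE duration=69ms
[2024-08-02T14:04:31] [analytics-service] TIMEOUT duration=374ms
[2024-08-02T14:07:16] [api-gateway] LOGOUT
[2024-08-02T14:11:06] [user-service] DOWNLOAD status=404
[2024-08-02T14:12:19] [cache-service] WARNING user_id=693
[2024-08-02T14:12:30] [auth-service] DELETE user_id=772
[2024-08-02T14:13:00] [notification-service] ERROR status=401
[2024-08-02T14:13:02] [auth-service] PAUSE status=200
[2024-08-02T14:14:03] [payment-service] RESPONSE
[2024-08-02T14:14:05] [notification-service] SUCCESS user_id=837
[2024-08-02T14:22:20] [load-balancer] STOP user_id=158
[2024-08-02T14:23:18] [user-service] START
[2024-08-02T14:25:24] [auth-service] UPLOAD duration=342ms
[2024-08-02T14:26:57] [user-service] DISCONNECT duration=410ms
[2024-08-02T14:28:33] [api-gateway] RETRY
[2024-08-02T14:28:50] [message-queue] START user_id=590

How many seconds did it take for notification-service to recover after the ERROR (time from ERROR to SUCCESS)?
65

To calculate recovery time:

1. Find ERROR event for notification-service: 2024-08-02T14:13:00
2. Find next SUCCESS event for notification-service: 2024-08-02T14:14:05
3. Recovery time: 2024-08-02T14:14:05 - 2024-08-02T14:13:00 = 65 seconds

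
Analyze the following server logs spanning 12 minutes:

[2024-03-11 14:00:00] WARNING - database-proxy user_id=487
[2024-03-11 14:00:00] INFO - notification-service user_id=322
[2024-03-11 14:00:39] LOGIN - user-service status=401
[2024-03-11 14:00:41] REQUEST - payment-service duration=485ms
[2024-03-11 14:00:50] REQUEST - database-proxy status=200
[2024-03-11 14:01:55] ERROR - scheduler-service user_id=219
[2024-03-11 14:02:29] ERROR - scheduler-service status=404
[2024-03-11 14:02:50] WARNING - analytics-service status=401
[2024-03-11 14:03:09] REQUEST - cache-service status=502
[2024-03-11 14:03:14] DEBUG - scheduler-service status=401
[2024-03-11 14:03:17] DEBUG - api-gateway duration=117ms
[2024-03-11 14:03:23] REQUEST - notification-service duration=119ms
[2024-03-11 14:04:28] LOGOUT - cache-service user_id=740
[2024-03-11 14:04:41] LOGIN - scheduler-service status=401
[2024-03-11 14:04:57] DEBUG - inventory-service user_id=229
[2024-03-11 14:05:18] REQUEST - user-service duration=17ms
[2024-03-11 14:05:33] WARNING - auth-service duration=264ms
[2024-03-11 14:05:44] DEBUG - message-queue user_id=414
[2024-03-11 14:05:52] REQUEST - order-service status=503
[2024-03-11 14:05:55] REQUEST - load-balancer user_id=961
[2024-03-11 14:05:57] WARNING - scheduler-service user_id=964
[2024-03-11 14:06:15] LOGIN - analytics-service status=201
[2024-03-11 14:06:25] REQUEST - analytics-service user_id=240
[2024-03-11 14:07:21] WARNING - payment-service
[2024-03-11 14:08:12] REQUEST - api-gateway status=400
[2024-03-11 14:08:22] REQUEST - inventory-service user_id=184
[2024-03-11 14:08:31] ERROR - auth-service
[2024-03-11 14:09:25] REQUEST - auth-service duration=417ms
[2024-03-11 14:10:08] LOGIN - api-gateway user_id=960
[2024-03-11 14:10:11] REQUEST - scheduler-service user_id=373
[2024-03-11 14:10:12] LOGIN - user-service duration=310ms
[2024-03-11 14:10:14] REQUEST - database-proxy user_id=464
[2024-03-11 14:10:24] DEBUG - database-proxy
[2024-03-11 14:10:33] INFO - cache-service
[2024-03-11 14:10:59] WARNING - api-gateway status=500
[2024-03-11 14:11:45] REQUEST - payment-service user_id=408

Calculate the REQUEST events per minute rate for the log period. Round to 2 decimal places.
1.17

To calculate the rate:

1. Count total REQUEST events: 14
2. Total time period: 12 minutes
3. Rate = 14 / 12 = 1.17 events per minute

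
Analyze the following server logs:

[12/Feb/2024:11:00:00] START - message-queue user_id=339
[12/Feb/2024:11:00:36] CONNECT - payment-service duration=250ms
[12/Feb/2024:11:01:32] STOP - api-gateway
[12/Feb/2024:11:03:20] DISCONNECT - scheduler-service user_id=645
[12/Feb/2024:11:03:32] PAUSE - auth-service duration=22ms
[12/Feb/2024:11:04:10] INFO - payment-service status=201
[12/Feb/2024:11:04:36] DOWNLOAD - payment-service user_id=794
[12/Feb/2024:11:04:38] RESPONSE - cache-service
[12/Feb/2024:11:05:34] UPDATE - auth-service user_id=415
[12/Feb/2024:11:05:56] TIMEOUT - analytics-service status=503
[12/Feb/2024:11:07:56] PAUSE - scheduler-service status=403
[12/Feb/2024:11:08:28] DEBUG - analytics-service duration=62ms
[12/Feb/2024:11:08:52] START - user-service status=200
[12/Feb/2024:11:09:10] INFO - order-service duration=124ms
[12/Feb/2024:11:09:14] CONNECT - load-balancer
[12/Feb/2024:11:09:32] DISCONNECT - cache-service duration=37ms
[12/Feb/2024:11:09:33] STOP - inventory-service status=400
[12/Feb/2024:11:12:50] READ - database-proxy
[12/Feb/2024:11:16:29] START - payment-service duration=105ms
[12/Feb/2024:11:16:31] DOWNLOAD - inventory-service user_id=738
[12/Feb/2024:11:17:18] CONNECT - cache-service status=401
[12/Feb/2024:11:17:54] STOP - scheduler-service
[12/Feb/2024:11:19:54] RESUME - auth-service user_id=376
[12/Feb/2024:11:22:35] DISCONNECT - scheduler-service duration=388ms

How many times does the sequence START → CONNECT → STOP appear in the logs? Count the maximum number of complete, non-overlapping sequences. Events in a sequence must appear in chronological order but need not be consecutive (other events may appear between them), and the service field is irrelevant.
3

To count sequences:

1. Look for pattern: START → CONNECT → STOP
2. Greedily scan the log in chronological order, matching each sequence element in turn (ignoring service)
3. Each time the full pattern completes, increment the count and restart matching from the next event
4. Complete non-overlapping sequences found: 3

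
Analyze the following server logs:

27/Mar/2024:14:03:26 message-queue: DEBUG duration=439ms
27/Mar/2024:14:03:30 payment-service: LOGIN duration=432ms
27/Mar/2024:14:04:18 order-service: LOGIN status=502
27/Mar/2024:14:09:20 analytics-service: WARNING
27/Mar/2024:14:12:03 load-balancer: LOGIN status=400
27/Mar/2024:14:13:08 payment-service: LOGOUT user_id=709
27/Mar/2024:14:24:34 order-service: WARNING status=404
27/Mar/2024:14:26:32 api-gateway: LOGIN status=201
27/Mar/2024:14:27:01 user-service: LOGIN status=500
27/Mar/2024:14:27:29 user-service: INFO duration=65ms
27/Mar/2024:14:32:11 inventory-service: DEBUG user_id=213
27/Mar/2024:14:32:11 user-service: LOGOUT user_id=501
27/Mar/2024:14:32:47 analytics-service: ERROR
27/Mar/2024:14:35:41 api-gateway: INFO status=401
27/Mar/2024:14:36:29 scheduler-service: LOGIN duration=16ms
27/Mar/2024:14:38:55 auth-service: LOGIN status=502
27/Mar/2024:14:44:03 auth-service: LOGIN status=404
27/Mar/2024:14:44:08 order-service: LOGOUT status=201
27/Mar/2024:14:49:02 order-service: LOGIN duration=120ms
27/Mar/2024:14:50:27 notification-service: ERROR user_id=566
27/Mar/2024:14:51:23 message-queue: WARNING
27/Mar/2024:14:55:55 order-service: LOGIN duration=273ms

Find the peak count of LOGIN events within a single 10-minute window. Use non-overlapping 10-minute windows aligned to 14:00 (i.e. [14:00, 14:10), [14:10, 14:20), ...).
2

To find the burst window:

1. Divide the log period into non-overlapping 10-minute windows starting at 14:00
2. Count LOGIN events in each window
3. Find the window with maximum count
4. Maximum events in a window: 2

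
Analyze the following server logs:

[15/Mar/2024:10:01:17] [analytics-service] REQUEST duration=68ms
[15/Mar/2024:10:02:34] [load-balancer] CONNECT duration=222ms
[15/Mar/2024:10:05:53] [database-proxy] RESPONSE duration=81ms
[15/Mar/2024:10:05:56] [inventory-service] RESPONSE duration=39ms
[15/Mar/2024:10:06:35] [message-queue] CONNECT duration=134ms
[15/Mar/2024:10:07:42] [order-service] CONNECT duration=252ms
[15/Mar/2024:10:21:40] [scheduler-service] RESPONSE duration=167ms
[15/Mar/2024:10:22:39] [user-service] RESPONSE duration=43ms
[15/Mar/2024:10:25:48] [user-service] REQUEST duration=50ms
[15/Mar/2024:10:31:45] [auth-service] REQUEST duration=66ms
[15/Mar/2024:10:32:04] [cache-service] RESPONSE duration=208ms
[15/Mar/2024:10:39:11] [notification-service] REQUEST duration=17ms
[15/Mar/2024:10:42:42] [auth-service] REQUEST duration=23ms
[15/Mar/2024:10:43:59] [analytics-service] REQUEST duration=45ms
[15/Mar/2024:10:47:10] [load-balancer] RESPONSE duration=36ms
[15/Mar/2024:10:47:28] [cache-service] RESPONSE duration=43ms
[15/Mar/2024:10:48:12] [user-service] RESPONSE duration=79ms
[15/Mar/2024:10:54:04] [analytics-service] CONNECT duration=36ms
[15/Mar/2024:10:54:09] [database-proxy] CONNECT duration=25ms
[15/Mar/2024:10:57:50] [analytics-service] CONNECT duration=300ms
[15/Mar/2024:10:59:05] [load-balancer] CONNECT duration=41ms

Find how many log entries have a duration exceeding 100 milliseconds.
6

To count timeouts:

1. Threshold: 100ms
2. Extract duration from each log entry
3. Count entries where duration > 100
4. Timeout count: 6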